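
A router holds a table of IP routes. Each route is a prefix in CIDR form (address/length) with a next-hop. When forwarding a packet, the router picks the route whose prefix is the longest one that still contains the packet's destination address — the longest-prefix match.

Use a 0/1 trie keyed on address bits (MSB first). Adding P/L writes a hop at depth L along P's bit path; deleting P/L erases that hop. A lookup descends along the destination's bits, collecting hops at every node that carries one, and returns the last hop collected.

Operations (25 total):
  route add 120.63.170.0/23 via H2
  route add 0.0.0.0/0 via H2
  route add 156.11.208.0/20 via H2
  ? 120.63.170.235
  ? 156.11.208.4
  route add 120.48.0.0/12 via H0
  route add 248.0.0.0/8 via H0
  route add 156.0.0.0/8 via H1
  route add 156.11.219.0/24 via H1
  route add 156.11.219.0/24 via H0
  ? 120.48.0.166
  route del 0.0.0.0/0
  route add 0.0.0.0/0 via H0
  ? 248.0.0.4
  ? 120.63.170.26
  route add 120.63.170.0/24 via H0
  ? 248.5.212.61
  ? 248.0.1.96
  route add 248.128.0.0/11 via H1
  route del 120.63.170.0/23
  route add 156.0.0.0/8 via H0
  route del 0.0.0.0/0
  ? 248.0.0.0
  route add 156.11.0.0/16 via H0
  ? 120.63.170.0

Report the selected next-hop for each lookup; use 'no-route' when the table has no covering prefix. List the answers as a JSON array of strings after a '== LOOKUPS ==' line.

Apply in order:
  + 120.63.170.0/23 (H2) depth=23
  + 0.0.0.0/0 (H2) depth=0
  + 156.11.208.0/20 (H2) depth=20
  lookup 120.63.170.235: bits 01111000001111111010101 walk d0:H2→d1:-→d2:-→d3:-→d4:-→d5:-→d6:-→d7:-→d8:-→d9:-→d10:-→d11:-→d12:-→d13:-→d14:-→d15:-→d16:-→d17:-→d18:-→d19:-→d20:-→d21:-→d22:-→d23:H2 -> H2
  lookup 156.11.208.4: bits 10011100000010111101 walk d0:H2→d1:-→d2:-→d3:-→d4:-→d5:-→d6:-→d7:-→d8:-→d9:-→d10:-→d11:-→d12:-→d13:-→d14:-→d15:-→d16:-→d17:-→d18:-→d19:-→d20:H2 -> H2
  + 120.48.0.0/12 (H0) depth=12
  + 248.0.0.0/8 (H0) depth=8
  + 156.0.0.0/8 (H1) depth=8
  + 156.11.219.0/24 (H1) depth=24
  + 156.11.219.0/24 (H0) depth=24
  lookup 120.48.0.166: bits 011110000011 walk d0:H2→d1:-→d2:-→d3:-→d4:-→d5:-→d6:-→d7:-→d8:-→d9:-→d10:-→d11:-→d12:H0 -> H0
  - 0.0.0.0/0 clear@0
  + 0.0.0.0/0 (H0) depth=0
  lookup 248.0.0.4: bits 11111000 walk d0:H0→d1:-→d2:-→d3:-→d4:-→d5:-→d6:-→d7:-→d8:H0 -> H0
  lookup 120.63.170.26: bits 01111000001111111010101 walk d0:H0→d1:-→d2:-→d3:-→d4:-→d5:-→d6:-→d7:-→d8:-→d9:-→d10:-→d11:-→d12:H0→d13:-→d14:-→d15:-→d16:-→d17:-→d18:-→d19:-→d20:-→d21:-→d22:-→d23:H2 -> H2
  + 120.63.170.0/24 (H0) depth=24
  lookup 248.5.212.61: bits 11111000 walk d0:H0→d1:-→d2:-→d3:-→d4:-→d5:-→d6:-→d7:-→d8:H0 -> H0
  lookup 248.0.1.96: bits 11111000 walk d0:H0→d1:-→d2:-→d3:-→d4:-→d5:-→d6:-→d7:-→d8:H0 -> H0
  + 248.128.0.0/11 (H1) depth=11
  - 120.63.170.0/23 clear@23
  + 156.0.0.0/8 (H0) depth=8
  - 0.0.0.0/0 clear@0
  lookup 248.0.0.0: bits 11111000 walk d0:-→d1:-→d2:-→d3:-→d4:-→d5:-→d6:-→d7:-→d8:H0 -> H0
  + 156.11.0.0/16 (H0) depth=16
  lookup 120.63.170.0: bits 011110000011111110101010 walk d0:-→d1:-→d2:-→d3:-→d4:-→d5:-→d6:-→d7:-→d8:-→d9:-→d10:-→d11:-→d12:H0→d13:-→d14:-→d15:-→d16:-→d17:-→d18:-→d19:-→d20:-→d21:-→d22:-→d23:-→d24:H0 -> H0

== LOOKUPS ==
["H2","H2","H0","H0","H2","H0","H0","H0","H0"]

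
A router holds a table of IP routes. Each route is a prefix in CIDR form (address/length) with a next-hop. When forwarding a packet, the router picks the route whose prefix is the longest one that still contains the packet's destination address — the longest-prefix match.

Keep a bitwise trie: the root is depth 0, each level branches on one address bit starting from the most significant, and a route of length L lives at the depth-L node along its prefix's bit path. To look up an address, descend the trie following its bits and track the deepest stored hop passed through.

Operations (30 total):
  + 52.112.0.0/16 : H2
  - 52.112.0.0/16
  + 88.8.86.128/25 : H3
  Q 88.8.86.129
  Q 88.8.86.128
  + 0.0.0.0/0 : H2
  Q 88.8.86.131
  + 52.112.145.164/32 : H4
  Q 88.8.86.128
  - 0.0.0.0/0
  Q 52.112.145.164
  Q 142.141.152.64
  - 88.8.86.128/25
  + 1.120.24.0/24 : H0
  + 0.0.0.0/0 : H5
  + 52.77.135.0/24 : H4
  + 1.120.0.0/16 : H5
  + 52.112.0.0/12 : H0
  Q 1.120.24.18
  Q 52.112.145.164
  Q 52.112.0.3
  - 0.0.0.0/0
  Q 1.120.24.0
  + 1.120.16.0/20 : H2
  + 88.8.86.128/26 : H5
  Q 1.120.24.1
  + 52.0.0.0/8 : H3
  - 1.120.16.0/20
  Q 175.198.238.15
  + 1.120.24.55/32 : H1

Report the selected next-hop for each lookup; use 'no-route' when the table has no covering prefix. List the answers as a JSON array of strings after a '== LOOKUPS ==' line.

Process each operation:
  + 52.112.0.0/16 (H2) depth=16
  - 52.112.0.0/16 clear@16
  + 88.8.86.128/25 (H3) depth=25
  Q 88.8.86.129: descend 0101100000001000010101101 ; hops seen [H3] ; pick H3
  Q 88.8.86.128: descend 0101100000001000010101101 ; hops seen [H3] ; pick H3
  + 0.0.0.0/0 (H2) depth=0
  Q 88.8.86.131: descend 0101100000001000010101101 ; hops seen [H2,H3] ; pick H3
  + 52.112.145.164/32 (H4) depth=32
  Q 88.8.86.128: descend 0101100000001000010101101 ; hops seen [H2,H3] ; pick H3
  - 0.0.0.0/0 clear@0
  Q 52.112.145.164: descend 00110100011100001001000110100100 ; hops seen [H4] ; pick H4
  Q 142.141.152.64: descend ε ; hops seen [∅] ; pick no-route
  - 88.8.86.128/25 clear@25
  + 1.120.24.0/24 (H0) depth=24
  + 0.0.0.0/0 (H5) depth=0
  + 52.77.135.0/24 (H4) depth=24
  + 1.120.0.0/16 (H5) depth=16
  + 52.112.0.0/12 (H0) depth=12
  Q 1.120.24.18: descend 000000010111100000011000 ; hops seen [H5,H5,H0] ; pick H0
  Q 52.112.145.164: descend 00110100011100001001000110100100 ; hops seen [H5,H0,H4] ; pick H4
  Q 52.112.0.3: descend 0011010001110000 ; hops seen [H5,H0] ; pick H0
  - 0.0.0.0/0 clear@0
  Q 1.120.24.0: descend 000000010111100000011000 ; hops seen [H5,H0] ; pick H0
  + 1.120.16.0/20 (H2) depth=20
  + 88.8.86.128/26 (H5) depth=26
  Q 1.120.24.1: descend 000000010111100000011000 ; hops seen [H5,H2,H0] ; pick H0
  + 52.0.0.0/8 (H3) depth=8
  - 1.120.16.0/20 clear@20
  Q 175.198.238.15: descend ε ; hops seen [∅] ; pick no-route
  + 1.120.24.55/32 (H1) depth=32

== LOOKUPS ==
["H3","H3","H3","H3","H4","no-route","H0","H4","H0","H0","H0","no-route"]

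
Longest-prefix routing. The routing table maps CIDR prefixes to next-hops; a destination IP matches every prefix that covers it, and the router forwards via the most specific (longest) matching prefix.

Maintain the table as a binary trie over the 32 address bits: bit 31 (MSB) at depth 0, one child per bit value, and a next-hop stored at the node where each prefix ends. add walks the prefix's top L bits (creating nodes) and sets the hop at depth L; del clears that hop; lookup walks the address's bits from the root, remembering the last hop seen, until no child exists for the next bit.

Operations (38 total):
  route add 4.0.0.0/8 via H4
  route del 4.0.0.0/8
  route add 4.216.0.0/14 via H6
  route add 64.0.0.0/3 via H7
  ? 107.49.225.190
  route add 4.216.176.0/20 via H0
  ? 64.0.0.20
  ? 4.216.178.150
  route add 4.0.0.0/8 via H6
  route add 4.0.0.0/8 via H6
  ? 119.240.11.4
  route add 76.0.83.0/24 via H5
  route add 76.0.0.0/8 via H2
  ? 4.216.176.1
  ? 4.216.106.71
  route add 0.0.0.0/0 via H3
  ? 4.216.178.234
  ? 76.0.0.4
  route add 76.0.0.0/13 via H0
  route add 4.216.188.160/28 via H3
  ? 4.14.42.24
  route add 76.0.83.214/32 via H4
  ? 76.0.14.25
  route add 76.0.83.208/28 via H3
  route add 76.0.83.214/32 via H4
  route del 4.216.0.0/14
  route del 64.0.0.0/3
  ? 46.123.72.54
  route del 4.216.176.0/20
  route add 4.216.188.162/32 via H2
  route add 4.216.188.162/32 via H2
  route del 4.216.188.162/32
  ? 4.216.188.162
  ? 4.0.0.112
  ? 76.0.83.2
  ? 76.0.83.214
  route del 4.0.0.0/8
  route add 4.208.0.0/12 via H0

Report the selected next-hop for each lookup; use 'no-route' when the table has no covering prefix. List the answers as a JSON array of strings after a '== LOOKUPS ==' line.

Apply in order:
  add 4.0.0.0/8 -> H4 at depth 8
  - 4.0.0.0/8 clear@8
  add 4.216.0.0/14 -> H6 at depth 14
  add 64.0.0.0/3 -> H7 at depth 3
  Q 107.49.225.190: descend 01 ; hops seen [∅] ; pick no-route
  add 4.216.176.0/20 -> H0 at depth 20
  Q 64.0.0.20: descend 010 ; hops seen [H7] ; pick H7
  Q 4.216.178.150: descend 00000100110110001011 ; hops seen [H6,H0] ; pick H0
  add 4.0.0.0/8 -> H6 at depth 8
  add 4.0.0.0/8 -> H6 at depth 8
  Q 119.240.11.4: descend 01 ; hops seen [∅] ; pick no-route
  add 76.0.83.0/24 -> H5 at depth 24
  add 76.0.0.0/8 -> H2 at depth 8
  Q 4.216.176.1: descend 00000100110110001011 ; hops seen [H6,H6,H0] ; pick H0
  Q 4.216.106.71: descend 0000010011011000 ; hops seen [H6,H6] ; pick H6
  add 0.0.0.0/0 -> H3 at depth 0
  Q 4.216.178.234: descend 00000100110110001011 ; hops seen [H3,H6,H6,H0] ; pick H0
  Q 76.0.0.4: descend 01001100000000000 ; hops seen [H3,H7,H2] ; pick H2
  add 76.0.0.0/13 -> H0 at depth 13
  add 4.216.188.160/28 -> H3 at depth 28
  Q 4.14.42.24: descend 00000100 ; hops seen [H3,H6] ; pick H6
  add 76.0.83.214/32 -> H4 at depth 32
  Q 76.0.14.25: descend 01001100000000000 ; hops seen [H3,H7,H2,H0] ; pick H0
  add 76.0.83.208/28 -> H3 at depth 28
  add 76.0.83.214/32 -> H4 at depth 32
  - 4.216.0.0/14 clear@14
  - 64.0.0.0/3 clear@3
  Q 46.123.72.54: descend 00 ; hops seen [H3] ; pick H3
  - 4.216.176.0/20 clear@20
  add 4.216.188.162/32 -> H2 at depth 32
  add 4.216.188.162/32 -> H2 at depth 32
  - 4.216.188.162/32 clear@32
  Q 4.216.188.162: descend 00000100110110001011110010100010 ; hops seen [H3,H6,H3] ; pick H3
  Q 4.0.0.112: descend 00000100 ; hops seen [H3,H6] ; pick H6
  Q 76.0.83.2: descend 010011000000000001010011 ; hops seen [H3,H2,H0,H5] ; pick H5
  Q 76.0.83.214: descend 01001100000000000101001111010110 ; hops seen [H3,H2,H0,H5,H3,H4] ; pick H4
  - 4.0.0.0/8 clear@8
  add 4.208.0.0/12 -> H0 at depth 12

== LOOKUPS ==
["no-route","H7","H0","no-route","H0","H6","H0","H2","H6","H0","H3","H3","H6","H5","H4"]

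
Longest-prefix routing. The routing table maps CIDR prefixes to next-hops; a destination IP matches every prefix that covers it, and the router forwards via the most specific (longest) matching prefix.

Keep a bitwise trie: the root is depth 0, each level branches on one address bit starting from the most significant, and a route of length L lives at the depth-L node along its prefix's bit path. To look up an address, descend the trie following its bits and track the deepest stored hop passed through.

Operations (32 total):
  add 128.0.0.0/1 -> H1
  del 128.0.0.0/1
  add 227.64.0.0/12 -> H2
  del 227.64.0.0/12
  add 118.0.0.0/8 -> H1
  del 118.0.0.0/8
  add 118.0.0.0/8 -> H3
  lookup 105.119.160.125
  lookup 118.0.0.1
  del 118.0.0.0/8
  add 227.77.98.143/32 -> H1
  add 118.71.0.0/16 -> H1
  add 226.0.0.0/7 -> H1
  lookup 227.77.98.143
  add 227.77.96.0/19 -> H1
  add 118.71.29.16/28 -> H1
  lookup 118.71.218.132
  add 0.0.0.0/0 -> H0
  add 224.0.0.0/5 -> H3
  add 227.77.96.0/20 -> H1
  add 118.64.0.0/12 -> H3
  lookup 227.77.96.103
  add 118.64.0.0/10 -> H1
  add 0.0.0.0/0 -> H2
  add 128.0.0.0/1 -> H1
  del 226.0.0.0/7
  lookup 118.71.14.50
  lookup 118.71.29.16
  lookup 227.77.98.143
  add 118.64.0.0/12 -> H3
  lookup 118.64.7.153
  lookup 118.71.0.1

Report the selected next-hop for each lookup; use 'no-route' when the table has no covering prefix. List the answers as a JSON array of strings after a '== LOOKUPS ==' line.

Apply in order:
  add 128.0.0.0/1 -> H1 at depth 1
  - 128.0.0.0/1 clear@1
  add 227.64.0.0/12 -> H2 at depth 12
  - 227.64.0.0/12 clear@12
  add 118.0.0.0/8 -> H1 at depth 8
  - 118.0.0.0/8 clear@8
  add 118.0.0.0/8 -> H3 at depth 8
  ? 105.119.160.125  path d0:-→d1:-→d2:-→d3:-  best=no-route
  ? 118.0.0.1  path d0:-→d1:-→d2:-→d3:-→d4:-→d5:-→d6:-→d7:-→d8:H3  best=H3
  - 118.0.0.0/8 clear@8
  add 227.77.98.143/32 -> H1 at depth 32
  add 118.71.0.0/16 -> H1 at depth 16
  add 226.0.0.0/7 -> H1 at depth 7
  ? 227.77.98.143  path d0:-→d1:-→d2:-→d3:-→d4:-→d5:-→d6:-→d7:H1→d8:-→d9:-→d10:-→d11:-→d12:-→d13:-→d14:-→d15:-→d16:-→d17:-→d18:-→d19:-→d20:-→d21:-→d22:-→d23:-→d24:-→d25:-→d26:-→d27:-→d28:-→d29:-→d30:-→d31:-→d32:H1  best=H1
  add 227.77.96.0/19 -> H1 at depth 19
  add 118.71.29.16/28 -> H1 at depth 28
  ? 118.71.218.132  path d0:-→d1:-→d2:-→d3:-→d4:-→d5:-→d6:-→d7:-→d8:-→d9:-→d10:-→d11:-→d12:-→d13:-→d14:-→d15:-→d16:H1  best=H1
  add 0.0.0.0/0 -> H0 at depth 0
  add 224.0.0.0/5 -> H3 at depth 5
  add 227.77.96.0/20 -> H1 at depth 20
  add 118.64.0.0/12 -> H3 at depth 12
  ? 227.77.96.103  path d0:H0→d1:-→d2:-→d3:-→d4:-→d5:H3→d6:-→d7:H1→d8:-→d9:-→d10:-→d11:-→d12:-→d13:-→d14:-→d15:-→d16:-→d17:-→d18:-→d19:H1→d20:H1→d21:-→d22:-  best=H1
  add 118.64.0.0/10 -> H1 at depth 10
  add 0.0.0.0/0 -> H2 at depth 0
  add 128.0.0.0/1 -> H1 at depth 1
  - 226.0.0.0/7 clear@7
  ? 118.71.14.50  path d0:H2→d1:-→d2:-→d3:-→d4:-→d5:-→d6:-→d7:-→d8:-→d9:-→d10:H1→d11:-→d12:H3→d13:-→d14:-→d15:-→d16:H1→d17:-→d18:-→d19:-  best=H1
  ? 118.71.29.16  path d0:H2→d1:-→d2:-→d3:-→d4:-→d5:-→d6:-→d7:-→d8:-→d9:-→d10:H1→d11:-→d12:H3→d13:-→d14:-→d15:-→d16:H1→d17:-→d18:-→d19:-→d20:-→d21:-→d22:-→d23:-→d24:-→d25:-→d26:-→d27:-→d28:H1  best=H1
  ? 227.77.98.143  path d0:H2→d1:H1→d2:-→d3:-→d4:-→d5:H3→d6:-→d7:-→d8:-→d9:-→d10:-→d11:-→d12:-→d13:-→d14:-→d15:-→d16:-→d17:-→d18:-→d19:H1→d20:H1→d21:-→d22:-→d23:-→d24:-→d25:-→d26:-→d27:-→d28:-→d29:-→d30:-→d31:-→d32:H1  best=H1
  add 118.64.0.0/12 -> H3 at depth 12
  ? 118.64.7.153  path d0:H2→d1:-→d2:-→d3:-→d4:-→d5:-→d6:-→d7:-→d8:-→d9:-→d10:H1→d11:-→d12:H3→d13:-  best=H3
  ? 118.71.0.1  path d0:H2→d1:-→d2:-→d3:-→d4:-→d5:-→d6:-→d7:-→d8:-→d9:-→d10:H1→d11:-→d12:H3→d13:-→d14:-→d15:-→d16:H1→d17:-→d18:-→d19:-  best=H1

== LOOKUPS ==
["no-route","H3","H1","H1","H1","H1","H1","H1","H3","H1"]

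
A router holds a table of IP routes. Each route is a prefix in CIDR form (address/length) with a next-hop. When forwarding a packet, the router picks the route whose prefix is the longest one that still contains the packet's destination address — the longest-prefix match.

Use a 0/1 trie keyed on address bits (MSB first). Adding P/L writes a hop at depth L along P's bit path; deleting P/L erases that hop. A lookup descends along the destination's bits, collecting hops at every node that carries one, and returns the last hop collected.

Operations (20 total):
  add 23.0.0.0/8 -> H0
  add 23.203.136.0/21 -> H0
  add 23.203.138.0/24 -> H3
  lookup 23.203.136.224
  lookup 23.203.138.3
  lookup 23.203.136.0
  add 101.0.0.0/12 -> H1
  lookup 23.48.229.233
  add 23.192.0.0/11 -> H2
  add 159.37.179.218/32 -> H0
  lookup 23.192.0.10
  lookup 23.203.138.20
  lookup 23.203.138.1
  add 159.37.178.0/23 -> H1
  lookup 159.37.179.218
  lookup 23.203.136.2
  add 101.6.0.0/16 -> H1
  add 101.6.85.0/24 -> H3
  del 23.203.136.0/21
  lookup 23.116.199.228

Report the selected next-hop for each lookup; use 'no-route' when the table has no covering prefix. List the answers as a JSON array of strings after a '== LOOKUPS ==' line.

Apply in order:
  add 23.0.0.0/8 -> H0 at depth 8
  add 23.203.136.0/21 -> H0 at depth 21
  add 23.203.138.0/24 -> H3 at depth 24
  ? 23.203.136.224  path d0:-→d1:-→d2:-→d3:-→d4:-→d5:-→d6:-→d7:-→d8:H0→d9:-→d10:-→d11:-→d12:-→d13:-→d14:-→d15:-→d16:-→d17:-→d18:-→d19:-→d20:-→d21:H0→d22:-  best=H0
  ? 23.203.138.3  path d0:-→d1:-→d2:-→d3:-→d4:-→d5:-→d6:-→d7:-→d8:H0→d9:-→d10:-→d11:-→d12:-→d13:-→d14:-→d15:-→d16:-→d17:-→d18:-→d19:-→d20:-→d21:H0→d22:-→d23:-→d24:H3  best=H3
  ? 23.203.136.0  path d0:-→d1:-→d2:-→d3:-→d4:-→d5:-→d6:-→d7:-→d8:H0→d9:-→d10:-→d11:-→d12:-→d13:-→d14:-→d15:-→d16:-→d17:-→d18:-→d19:-→d20:-→d21:H0→d22:-  best=H0
  add 101.0.0.0/12 -> H1 at depth 12
  ? 23.48.229.233  path d0:-→d1:-→d2:-→d3:-→d4:-→d5:-→d6:-→d7:-→d8:H0  best=H0
  add 23.192.0.0/11 -> H2 at depth 11
  add 159.37.179.218/32 -> H0 at depth 32
  ? 23.192.0.10  path d0:-→d1:-→d2:-→d3:-→d4:-→d5:-→d6:-→d7:-→d8:H0→d9:-→d10:-→d11:H2→d12:-  best=H2
  ? 23.203.138.20  path d0:-→d1:-→d2:-→d3:-→d4:-→d5:-→d6:-→d7:-→d8:H0→d9:-→d10:-→d11:H2→d12:-→d13:-→d14:-→d15:-→d16:-→d17:-→d18:-→d19:-→d20:-→d21:H0→d22:-→d23:-→d24:H3  best=H3
  ? 23.203.138.1  path d0:-→d1:-→d2:-→d3:-→d4:-→d5:-→d6:-→d7:-→d8:H0→d9:-→d10:-→d11:H2→d12:-→d13:-→d14:-→d15:-→d16:-→d17:-→d18:-→d19:-→d20:-→d21:H0→d22:-→d23:-→d24:H3  best=H3
  add 159.37.178.0/23 -> H1 at depth 23
  ? 159.37.179.218  path d0:-→d1:-→d2:-→d3:-→d4:-→d5:-→d6:-→d7:-→d8:-→d9:-→d10:-→d11:-→d12:-→d13:-→d14:-→d15:-→d16:-→d17:-→d18:-→d19:-→d20:-→d21:-→d22:-→d23:H1→d24:-→d25:-→d26:-→d27:-→d28:-→d29:-→d30:-→d31:-→d32:H0  best=H0
  ? 23.203.136.2  path d0:-→d1:-→d2:-→d3:-→d4:-→d5:-→d6:-→d7:-→d8:H0→d9:-→d10:-→d11:H2→d12:-→d13:-→d14:-→d15:-→d16:-→d17:-→d18:-→d19:-→d20:-→d21:H0→d22:-  best=H0
  add 101.6.0.0/16 -> H1 at depth 16
  add 101.6.85.0/24 -> H3 at depth 24
  - 23.203.136.0/21 clear@21
  ? 23.116.199.228  path d0:-→d1:-→d2:-→d3:-→d4:-→d5:-→d6:-→d7:-→d8:H0  best=H0

== LOOKUPS ==
["H0","H3","H0","H0","H2","H3","H3","H0","H0","H0"]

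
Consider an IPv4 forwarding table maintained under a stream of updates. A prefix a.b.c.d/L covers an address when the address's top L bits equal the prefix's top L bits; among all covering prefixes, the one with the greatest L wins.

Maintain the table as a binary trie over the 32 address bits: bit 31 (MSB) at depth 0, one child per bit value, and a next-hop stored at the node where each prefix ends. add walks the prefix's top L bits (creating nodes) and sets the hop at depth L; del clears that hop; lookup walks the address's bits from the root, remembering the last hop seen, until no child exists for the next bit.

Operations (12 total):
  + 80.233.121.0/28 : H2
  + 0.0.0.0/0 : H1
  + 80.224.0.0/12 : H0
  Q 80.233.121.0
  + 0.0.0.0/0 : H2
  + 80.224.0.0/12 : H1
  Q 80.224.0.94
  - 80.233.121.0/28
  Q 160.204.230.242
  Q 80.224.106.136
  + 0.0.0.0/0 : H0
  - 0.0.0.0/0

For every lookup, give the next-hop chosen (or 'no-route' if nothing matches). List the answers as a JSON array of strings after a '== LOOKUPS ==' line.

Trace:
  + 80.233.121.0/28 (H2) depth=28
  + 0.0.0.0/0 (H1) depth=0
  + 80.224.0.0/12 (H0) depth=12
  ? 80.233.121.0  path d0:H1→d1:-→d2:-→d3:-→d4:-→d5:-→d6:-→d7:-→d8:-→d9:-→d10:-→d11:-→d12:H0→d13:-→d14:-→d15:-→d16:-→d17:-→d18:-→d19:-→d20:-→d21:-→d22:-→d23:-→d24:-→d25:-→d26:-→d27:-→d28:H2  best=H2
  + 0.0.0.0/0 (H2) depth=0
  + 80.224.0.0/12 (H1) depth=12
  ? 80.224.0.94  path d0:H2→d1:-→d2:-→d3:-→d4:-→d5:-→d6:-→d7:-→d8:-→d9:-→d10:-→d11:-→d12:H1  best=H1
  del 80.233.121.0/28 (clear depth 28)
  ? 160.204.230.242  path d0:H2  best=H2
  ? 80.224.106.136  path d0:H2→d1:-→d2:-→d3:-→d4:-→d5:-→d6:-→d7:-→d8:-→d9:-→d10:-→d11:-→d12:H1  best=H1
  + 0.0.0.0/0 (H0) depth=0
  del 0.0.0.0/0 (clear depth 0)

== LOOKUPS ==
["H2","H1","H2","H1"]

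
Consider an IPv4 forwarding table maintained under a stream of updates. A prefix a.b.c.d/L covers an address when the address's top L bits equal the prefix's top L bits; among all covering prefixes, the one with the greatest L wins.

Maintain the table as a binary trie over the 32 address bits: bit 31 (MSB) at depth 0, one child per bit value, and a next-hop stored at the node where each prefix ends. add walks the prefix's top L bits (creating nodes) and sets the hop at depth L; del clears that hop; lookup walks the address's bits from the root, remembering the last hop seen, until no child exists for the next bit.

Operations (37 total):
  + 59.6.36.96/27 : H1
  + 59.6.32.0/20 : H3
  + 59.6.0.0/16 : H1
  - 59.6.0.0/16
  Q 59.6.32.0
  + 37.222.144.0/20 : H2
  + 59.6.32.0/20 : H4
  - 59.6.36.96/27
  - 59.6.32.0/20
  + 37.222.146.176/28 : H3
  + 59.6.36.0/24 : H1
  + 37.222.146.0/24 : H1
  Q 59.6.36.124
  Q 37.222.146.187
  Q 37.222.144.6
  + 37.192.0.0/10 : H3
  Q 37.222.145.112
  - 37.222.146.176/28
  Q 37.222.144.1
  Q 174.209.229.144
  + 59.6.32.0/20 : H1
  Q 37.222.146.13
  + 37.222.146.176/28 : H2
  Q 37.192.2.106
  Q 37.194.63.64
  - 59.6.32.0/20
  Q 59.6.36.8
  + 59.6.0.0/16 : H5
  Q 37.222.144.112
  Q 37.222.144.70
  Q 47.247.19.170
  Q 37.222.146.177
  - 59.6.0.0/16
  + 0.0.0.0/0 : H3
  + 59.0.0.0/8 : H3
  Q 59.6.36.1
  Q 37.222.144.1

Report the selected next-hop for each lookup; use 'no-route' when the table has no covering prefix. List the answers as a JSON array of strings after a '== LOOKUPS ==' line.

Process each operation:
  add 59.6.36.96/27 -> H1 at depth 27
  add 59.6.32.0/20 -> H3 at depth 20
  add 59.6.0.0/16 -> H1 at depth 16
  - 59.6.0.0/16 clear@16
  lookup 59.6.32.0: bits 001110110000011000100 walk d0:-→d1:-→d2:-→d3:-→d4:-→d5:-→d6:-→d7:-→d8:-→d9:-→d10:-→d11:-→d12:-→d13:-→d14:-→d15:-→d16:-→d17:-→d18:-→d19:-→d20:H3→d21:- -> H3
  add 37.222.144.0/20 -> H2 at depth 20
  add 59.6.32.0/20 -> H4 at depth 20
  - 59.6.36.96/27 clear@27
  - 59.6.32.0/20 clear@20
  add 37.222.146.176/28 -> H3 at depth 28
  add 59.6.36.0/24 -> H1 at depth 24
  add 37.222.146.0/24 -> H1 at depth 24
  lookup 59.6.36.124: bits 001110110000011000100100011 walk d0:-→d1:-→d2:-→d3:-→d4:-→d5:-→d6:-→d7:-→d8:-→d9:-→d10:-→d11:-→d12:-→d13:-→d14:-→d15:-→d16:-→d17:-→d18:-→d19:-→d20:-→d21:-→d22:-→d23:-→d24:H1→d25:-→d26:-→d27:- -> H1
  lookup 37.222.146.187: bits 0010010111011110100100101011 walk d0:-→d1:-→d2:-→d3:-→d4:-→d5:-→d6:-→d7:-→d8:-→d9:-→d10:-→d11:-→d12:-→d13:-→d14:-→d15:-→d16:-→d17:-→d18:-→d19:-→d20:H2→d21:-→d22:-→d23:-→d24:H1→d25:-→d26:-→d27:-→d28:H3 -> H3
  lookup 37.222.144.6: bits 0010010111011110100100 walk d0:-→d1:-→d2:-→d3:-→d4:-→d5:-→d6:-→d7:-→d8:-→d9:-→d10:-→d11:-→d12:-→d13:-→d14:-→d15:-→d16:-→d17:-→d18:-→d19:-→d20:H2→d21:-→d22:- -> H2
  add 37.192.0.0/10 -> H3 at depth 10
  lookup 37.222.145.112: bits 0010010111011110100100 walk d0:-→d1:-→d2:-→d3:-→d4:-→d5:-→d6:-→d7:-→d8:-→d9:-→d10:H3→d11:-→d12:-→d13:-→d14:-→d15:-→d16:-→d17:-→d18:-→d19:-→d20:H2→d21:-→d22:- -> H2
  - 37.222.146.176/28 clear@28
  lookup 37.222.144.1: bits 0010010111011110100100 walk d0:-→d1:-→d2:-→d3:-→d4:-→d5:-→d6:-→d7:-→d8:-→d9:-→d10:H3→d11:-→d12:-→d13:-→d14:-→d15:-→d16:-→d17:-→d18:-→d19:-→d20:H2→d21:-→d22:- -> H2
  lookup 174.209.229.144: bits ε walk d0:- -> no-route
  add 59.6.32.0/20 -> H1 at depth 20
  lookup 37.222.146.13: bits 001001011101111010010010 walk d0:-→d1:-→d2:-→d3:-→d4:-→d5:-→d6:-→d7:-→d8:-→d9:-→d10:H3→d11:-→d12:-→d13:-→d14:-→d15:-→d16:-→d17:-→d18:-→d19:-→d20:H2→d21:-→d22:-→d23:-→d24:H1 -> H1
  add 37.222.146.176/28 -> H2 at depth 28
  lookup 37.192.2.106: bits 00100101110 walk d0:-→d1:-→d2:-→d3:-→d4:-→d5:-→d6:-→d7:-→d8:-→d9:-→d10:H3→d11:- -> H3
  lookup 37.194.63.64: bits 00100101110 walk d0:-→d1:-→d2:-→d3:-→d4:-→d5:-→d6:-→d7:-→d8:-→d9:-→d10:H3→d11:- -> H3
  - 59.6.32.0/20 clear@20
  lookup 59.6.36.8: bits 0011101100000110001001000 walk d0:-→d1:-→d2:-→d3:-→d4:-→d5:-→d6:-→d7:-→d8:-→d9:-→d10:-→d11:-→d12:-→d13:-→d14:-→d15:-→d16:-→d17:-→d18:-→d19:-→d20:-→d21:-→d22:-→d23:-→d24:H1→d25:- -> H1
  add 59.6.0.0/16 -> H5 at depth 16
  lookup 37.222.144.112: bits 0010010111011110100100 walk d0:-→d1:-→d2:-→d3:-→d4:-→d5:-→d6:-→d7:-→d8:-→d9:-→d10:H3→d11:-→d12:-→d13:-→d14:-→d15:-→d16:-→d17:-→d18:-→d19:-→d20:H2→d21:-→d22:- -> H2
  lookup 37.222.144.70: bits 0010010111011110100100 walk d0:-→d1:-→d2:-→d3:-→d4:-→d5:-→d6:-→d7:-→d8:-→d9:-→d10:H3→d11:-→d12:-→d13:-→d14:-→d15:-→d16:-→d17:-→d18:-→d19:-→d20:H2→d21:-→d22:- -> H2
  lookup 47.247.19.170: bits 0010 walk d0:-→d1:-→d2:-→d3:-→d4:- -> no-route
  lookup 37.222.146.177: bits 0010010111011110100100101011 walk d0:-→d1:-→d2:-→d3:-→d4:-→d5:-→d6:-→d7:-→d8:-→d9:-→d10:H3→d11:-→d12:-→d13:-→d14:-→d15:-→d16:-→d17:-→d18:-→d19:-→d20:H2→d21:-→d22:-→d23:-→d24:H1→d25:-→d26:-→d27:-→d28:H2 -> H2
  - 59.6.0.0/16 clear@16
  add 0.0.0.0/0 -> H3 at depth 0
  add 59.0.0.0/8 -> H3 at depth 8
  lookup 59.6.36.1: bits 0011101100000110001001000 walk d0:H3→d1:-→d2:-→d3:-→d4:-→d5:-→d6:-→d7:-→d8:H3→d9:-→d10:-→d11:-→d12:-→d13:-→d14:-→d15:-→d16:-→d17:-→d18:-→d19:-→d20:-→d21:-→d22:-→d23:-→d24:H1→d25:- -> H1
  lookup 37.222.144.1: bits 0010010111011110100100 walk d0:H3→d1:-→d2:-→d3:-→d4:-→d5:-→d6:-→d7:-→d8:-→d9:-→d10:H3→d11:-→d12:-→d13:-→d14:-→d15:-→d16:-→d17:-→d18:-→d19:-→d20:H2→d21:-→d22:- -> H2

== LOOKUPS ==
["H3","H1","H3","H2","H2","H2","no-route","H1","H3","H3","H1","H2","H2","no-route","H2","H1","H2"]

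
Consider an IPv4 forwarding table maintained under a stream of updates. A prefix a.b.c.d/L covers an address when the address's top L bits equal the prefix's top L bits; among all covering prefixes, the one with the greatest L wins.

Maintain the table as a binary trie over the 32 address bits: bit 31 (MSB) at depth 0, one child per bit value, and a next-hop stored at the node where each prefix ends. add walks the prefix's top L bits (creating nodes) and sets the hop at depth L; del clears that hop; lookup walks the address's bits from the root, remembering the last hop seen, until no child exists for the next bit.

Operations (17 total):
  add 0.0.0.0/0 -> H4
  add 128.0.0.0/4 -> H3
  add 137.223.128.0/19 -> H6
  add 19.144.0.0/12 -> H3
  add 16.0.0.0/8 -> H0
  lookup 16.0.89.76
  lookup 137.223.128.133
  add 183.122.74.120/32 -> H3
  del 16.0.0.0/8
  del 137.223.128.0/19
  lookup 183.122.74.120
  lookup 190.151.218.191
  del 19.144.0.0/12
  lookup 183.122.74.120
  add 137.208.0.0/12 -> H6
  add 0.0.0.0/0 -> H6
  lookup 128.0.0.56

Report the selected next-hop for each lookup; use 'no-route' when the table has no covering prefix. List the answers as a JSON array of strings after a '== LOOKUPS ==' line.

Apply in order:
  add 0.0.0.0/0 -> H4 at depth 0
  add 128.0.0.0/4 -> H3 at depth 4
  add 137.223.128.0/19 -> H6 at depth 19
  add 19.144.0.0/12 -> H3 at depth 12
  add 16.0.0.0/8 -> H0 at depth 8
  ? 16.0.89.76  path d0:H4→d1:-→d2:-→d3:-→d4:-→d5:-→d6:-→d7:-→d8:H0  best=H0
  ? 137.223.128.133  path d0:H4→d1:-→d2:-→d3:-→d4:H3→d5:-→d6:-→d7:-→d8:-→d9:-→d10:-→d11:-→d12:-→d13:-→d14:-→d15:-→d16:-→d17:-→d18:-→d19:H6  best=H6
  add 183.122.74.120/32 -> H3 at depth 32
  - 16.0.0.0/8 clear@8
  - 137.223.128.0/19 clear@19
  ? 183.122.74.120  path d0:H4→d1:-→d2:-→d3:-→d4:-→d5:-→d6:-→d7:-→d8:-→d9:-→d10:-→d11:-→d12:-→d13:-→d14:-→d15:-→d16:-→d17:-→d18:-→d19:-→d20:-→d21:-→d22:-→d23:-→d24:-→d25:-→d26:-→d27:-→d28:-→d29:-→d30:-→d31:-→d32:H3  best=H3
  ? 190.151.218.191  path d0:H4→d1:-→d2:-→d3:-→d4:-  best=H4
  - 19.144.0.0/12 clear@12
  ? 183.122.74.120  path d0:H4→d1:-→d2:-→d3:-→d4:-→d5:-→d6:-→d7:-→d8:-→d9:-→d10:-→d11:-→d12:-→d13:-→d14:-→d15:-→d16:-→d17:-→d18:-→d19:-→d20:-→d21:-→d22:-→d23:-→d24:-→d25:-→d26:-→d27:-→d28:-→d29:-→d30:-→d31:-→d32:H3  best=H3
  add 137.208.0.0/12 -> H6 at depth 12
  add 0.0.0.0/0 -> H6 at depth 0
  ? 128.0.0.56  path d0:H6→d1:-→d2:-→d3:-→d4:H3  best=H3

== LOOKUPS ==
["H0","H6","H3","H4","H3","H3"]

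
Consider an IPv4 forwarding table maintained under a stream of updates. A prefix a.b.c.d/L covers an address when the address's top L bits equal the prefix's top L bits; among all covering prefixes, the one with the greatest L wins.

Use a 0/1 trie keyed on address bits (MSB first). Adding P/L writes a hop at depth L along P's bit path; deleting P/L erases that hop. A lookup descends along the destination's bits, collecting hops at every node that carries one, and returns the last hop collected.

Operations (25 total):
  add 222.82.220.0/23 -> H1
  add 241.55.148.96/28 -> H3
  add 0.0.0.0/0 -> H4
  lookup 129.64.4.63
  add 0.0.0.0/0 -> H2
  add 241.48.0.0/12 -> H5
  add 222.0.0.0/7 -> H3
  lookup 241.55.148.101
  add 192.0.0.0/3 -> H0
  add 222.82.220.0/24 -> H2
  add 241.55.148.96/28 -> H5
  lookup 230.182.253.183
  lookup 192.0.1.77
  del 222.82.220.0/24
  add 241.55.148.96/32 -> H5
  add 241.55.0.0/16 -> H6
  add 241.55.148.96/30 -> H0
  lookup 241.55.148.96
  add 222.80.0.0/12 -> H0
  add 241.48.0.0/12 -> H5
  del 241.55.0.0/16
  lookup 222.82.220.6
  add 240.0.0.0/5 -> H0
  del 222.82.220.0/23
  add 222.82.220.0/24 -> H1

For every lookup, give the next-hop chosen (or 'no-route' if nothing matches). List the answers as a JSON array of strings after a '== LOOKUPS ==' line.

Trace:
  + 222.82.220.0/23 (H1) depth=23
  + 241.55.148.96/28 (H3) depth=28
  + 0.0.0.0/0 (H4) depth=0
  Q 129.64.4.63: descend 1 ; hops seen [H4] ; pick H4
  + 0.0.0.0/0 (H2) depth=0
  + 241.48.0.0/12 (H5) depth=12
  + 222.0.0.0/7 (H3) depth=7
  Q 241.55.148.101: descend 1111000100110111100101000110 ; hops seen [H2,H5,H3] ; pick H3
  + 192.0.0.0/3 (H0) depth=3
  + 222.82.220.0/24 (H2) depth=24
  + 241.55.148.96/28 (H5) depth=28
  Q 230.182.253.183: descend 111 ; hops seen [H2] ; pick H2
  Q 192.0.1.77: descend 110 ; hops seen [H2,H0] ; pick H0
  del 222.82.220.0/24 (clear depth 24)
  + 241.55.148.96/32 (H5) depth=32
  + 241.55.0.0/16 (H6) depth=16
  + 241.55.148.96/30 (H0) depth=30
  Q 241.55.148.96: descend 11110001001101111001010001100000 ; hops seen [H2,H5,H6,H5,H0,H5] ; pick H5
  + 222.80.0.0/12 (H0) depth=12
  + 241.48.0.0/12 (H5) depth=12
  del 241.55.0.0/16 (clear depth 16)
  Q 222.82.220.6: descend 110111100101001011011100 ; hops seen [H2,H0,H3,H0,H1] ; pick H1
  + 240.0.0.0/5 (H0) depth=5
  del 222.82.220.0/23 (clear depth 23)
  + 222.82.220.0/24 (H1) depth=24

== LOOKUPS ==
["H4","H3","H2","H0","H5","H1"]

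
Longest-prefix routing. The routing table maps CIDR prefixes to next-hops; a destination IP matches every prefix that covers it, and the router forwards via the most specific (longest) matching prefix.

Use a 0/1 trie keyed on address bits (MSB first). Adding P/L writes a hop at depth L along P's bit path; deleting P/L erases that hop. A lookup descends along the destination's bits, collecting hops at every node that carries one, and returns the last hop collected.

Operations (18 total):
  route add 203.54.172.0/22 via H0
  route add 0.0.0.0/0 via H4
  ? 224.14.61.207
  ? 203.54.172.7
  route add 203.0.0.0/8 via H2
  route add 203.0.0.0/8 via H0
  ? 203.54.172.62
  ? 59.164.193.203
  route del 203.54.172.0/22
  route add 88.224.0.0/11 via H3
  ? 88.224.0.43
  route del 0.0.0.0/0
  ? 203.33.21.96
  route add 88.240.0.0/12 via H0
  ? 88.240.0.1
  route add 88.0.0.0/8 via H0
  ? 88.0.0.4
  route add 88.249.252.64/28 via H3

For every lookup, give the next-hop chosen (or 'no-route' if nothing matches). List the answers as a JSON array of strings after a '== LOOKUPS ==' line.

Apply in order:
  add 203.54.172.0/22 -> H0 at depth 22
  add 0.0.0.0/0 -> H4 at depth 0
  ? 224.14.61.207  path d0:H4→d1:-→d2:-  best=H4
  ? 203.54.172.7  path d0:H4→d1:-→d2:-→d3:-→d4:-→d5:-→d6:-→d7:-→d8:-→d9:-→d10:-→d11:-→d12:-→d13:-→d14:-→d15:-→d16:-→d17:-→d18:-→d19:-→d20:-→d21:-→d22:H0  best=H0
  add 203.0.0.0/8 -> H2 at depth 8
  add 203.0.0.0/8 -> H0 at depth 8
  ? 203.54.172.62  path d0:H4→d1:-→d2:-→d3:-→d4:-→d5:-→d6:-→d7:-→d8:H0→d9:-→d10:-→d11:-→d12:-→d13:-→d14:-→d15:-→d16:-→d17:-→d18:-→d19:-→d20:-→d21:-→d22:H0  best=H0
  ? 59.164.193.203  path d0:H4  best=H4
  - 203.54.172.0/22 clear@22
  add 88.224.0.0/11 -> H3 at depth 11
  ? 88.224.0.43  path d0:H4→d1:-→d2:-→d3:-→d4:-→d5:-→d6:-→d7:-→d8:-→d9:-→d10:-→d11:H3  best=H3
  - 0.0.0.0/0 clear@0
  ? 203.33.21.96  path d0:-→d1:-→d2:-→d3:-→d4:-→d5:-→d6:-→d7:-→d8:H0→d9:-→d10:-→d11:-  best=H0
  add 88.240.0.0/12 -> H0 at depth 12
  ? 88.240.0.1  path d0:-→d1:-→d2:-→d3:-→d4:-→d5:-→d6:-→d7:-→d8:-→d9:-→d10:-→d11:H3→d12:H0  best=H0
  add 88.0.0.0/8 -> H0 at depth 8
  ? 88.0.0.4  path d0:-→d1:-→d2:-→d3:-→d4:-→d5:-→d6:-→d7:-→d8:H0  best=H0
  add 88.249.252.64/28 -> H3 at depth 28

== LOOKUPS ==
["H4","H0","H0","H4","H3","H0","H0","H0"]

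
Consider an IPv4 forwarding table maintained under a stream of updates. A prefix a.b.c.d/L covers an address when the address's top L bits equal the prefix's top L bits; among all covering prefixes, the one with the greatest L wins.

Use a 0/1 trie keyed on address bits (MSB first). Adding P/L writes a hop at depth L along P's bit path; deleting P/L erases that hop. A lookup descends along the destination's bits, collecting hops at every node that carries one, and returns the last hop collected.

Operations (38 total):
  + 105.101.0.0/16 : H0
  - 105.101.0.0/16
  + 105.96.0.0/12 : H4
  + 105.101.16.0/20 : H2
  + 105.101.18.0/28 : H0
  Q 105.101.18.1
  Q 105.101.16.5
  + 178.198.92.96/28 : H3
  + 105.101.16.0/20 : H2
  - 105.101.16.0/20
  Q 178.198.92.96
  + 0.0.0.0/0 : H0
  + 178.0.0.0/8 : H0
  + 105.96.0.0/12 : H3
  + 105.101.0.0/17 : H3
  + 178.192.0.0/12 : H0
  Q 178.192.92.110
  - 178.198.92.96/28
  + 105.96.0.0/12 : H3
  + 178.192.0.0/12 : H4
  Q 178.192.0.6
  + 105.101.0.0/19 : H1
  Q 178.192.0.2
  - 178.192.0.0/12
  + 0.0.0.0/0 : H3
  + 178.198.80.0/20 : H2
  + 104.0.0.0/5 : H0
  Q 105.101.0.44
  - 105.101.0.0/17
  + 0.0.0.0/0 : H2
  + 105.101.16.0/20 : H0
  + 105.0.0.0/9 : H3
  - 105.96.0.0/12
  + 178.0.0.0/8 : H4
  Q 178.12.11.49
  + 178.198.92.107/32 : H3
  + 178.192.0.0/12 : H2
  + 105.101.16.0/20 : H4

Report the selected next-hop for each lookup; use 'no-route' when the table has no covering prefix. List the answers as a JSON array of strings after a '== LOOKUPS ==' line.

Trace:
  add 105.101.0.0/16 -> H0 at depth 16
  del 105.101.0.0/16 (clear depth 16)
  add 105.96.0.0/12 -> H4 at depth 12
  add 105.101.16.0/20 -> H2 at depth 20
  add 105.101.18.0/28 -> H0 at depth 28
  lookup 105.101.18.1: bits 0110100101100101000100100000 walk d0:-→d1:-→d2:-→d3:-→d4:-→d5:-→d6:-→d7:-→d8:-→d9:-→d10:-→d11:-→d12:H4→d13:-→d14:-→d15:-→d16:-→d17:-→d18:-→d19:-→d20:H2→d21:-→d22:-→d23:-→d24:-→d25:-→d26:-→d27:-→d28:H0 -> H0
  lookup 105.101.16.5: bits 0110100101100101000100 walk d0:-→d1:-→d2:-→d3:-→d4:-→d5:-→d6:-→d7:-→d8:-→d9:-→d10:-→d11:-→d12:H4→d13:-→d14:-→d15:-→d16:-→d17:-→d18:-→d19:-→d20:H2→d21:-→d22:- -> H2
  add 178.198.92.96/28 -> H3 at depth 28
  add 105.101.16.0/20 -> H2 at depth 20
  del 105.101.16.0/20 (clear depth 20)
  lookup 178.198.92.96: bits 1011001011000110010111000110 walk d0:-→d1:-→d2:-→d3:-→d4:-→d5:-→d6:-→d7:-→d8:-→d9:-→d10:-→d11:-→d12:-→d13:-→d14:-→d15:-→d16:-→d17:-→d18:-→d19:-→d20:-→d21:-→d22:-→d23:-→d24:-→d25:-→d26:-→d27:-→d28:H3 -> H3
  add 0.0.0.0/0 -> H0 at depth 0
  add 178.0.0.0/8 -> H0 at depth 8
  add 105.96.0.0/12 -> H3 at depth 12
  add 105.101.0.0/17 -> H3 at depth 17
  add 178.192.0.0/12 -> H0 at depth 12
  lookup 178.192.92.110: bits 1011001011000 walk d0:H0→d1:-→d2:-→d3:-→d4:-→d5:-→d6:-→d7:-→d8:H0→d9:-→d10:-→d11:-→d12:H0→d13:- -> H0
  del 178.198.92.96/28 (clear depth 28)
  add 105.96.0.0/12 -> H3 at depth 12
  add 178.192.0.0/12 -> H4 at depth 12
  lookup 178.192.0.6: bits 1011001011000 walk d0:H0→d1:-→d2:-→d3:-→d4:-→d5:-→d6:-→d7:-→d8:H0→d9:-→d10:-→d11:-→d12:H4→d13:- -> H4
  add 105.101.0.0/19 -> H1 at depth 19
  lookup 178.192.0.2: bits 1011001011000 walk d0:H0→d1:-→d2:-→d3:-→d4:-→d5:-→d6:-→d7:-→d8:H0→d9:-→d10:-→d11:-→d12:H4→d13:- -> H4
  del 178.192.0.0/12 (clear depth 12)
  add 0.0.0.0/0 -> H3 at depth 0
  add 178.198.80.0/20 -> H2 at depth 20
  add 104.0.0.0/5 -> H0 at depth 5
  lookup 105.101.0.44: bits 0110100101100101000 walk d0:H3→d1:-→d2:-→d3:-→d4:-→d5:H0→d6:-→d7:-→d8:-→d9:-→d10:-→d11:-→d12:H3→d13:-→d14:-→d15:-→d16:-→d17:H3→d18:-→d19:H1 -> H1
  del 105.101.0.0/17 (clear depth 17)
  add 0.0.0.0/0 -> H2 at depth 0
  add 105.101.16.0/20 -> H0 at depth 20
  add 105.0.0.0/9 -> H3 at depth 9
  del 105.96.0.0/12 (clear depth 12)
  add 178.0.0.0/8 -> H4 at depth 8
  lookup 178.12.11.49: bits 10110010 walk d0:H2→d1:-→d2:-→d3:-→d4:-→d5:-→d6:-→d7:-→d8:H4 -> H4
  add 178.198.92.107/32 -> H3 at depth 32
  add 178.192.0.0/12 -> H2 at depth 12
  add 105.101.16.0/20 -> H4 at depth 20

== LOOKUPS ==
["H0","H2","H3","H0","H4","H4","H1","H4"]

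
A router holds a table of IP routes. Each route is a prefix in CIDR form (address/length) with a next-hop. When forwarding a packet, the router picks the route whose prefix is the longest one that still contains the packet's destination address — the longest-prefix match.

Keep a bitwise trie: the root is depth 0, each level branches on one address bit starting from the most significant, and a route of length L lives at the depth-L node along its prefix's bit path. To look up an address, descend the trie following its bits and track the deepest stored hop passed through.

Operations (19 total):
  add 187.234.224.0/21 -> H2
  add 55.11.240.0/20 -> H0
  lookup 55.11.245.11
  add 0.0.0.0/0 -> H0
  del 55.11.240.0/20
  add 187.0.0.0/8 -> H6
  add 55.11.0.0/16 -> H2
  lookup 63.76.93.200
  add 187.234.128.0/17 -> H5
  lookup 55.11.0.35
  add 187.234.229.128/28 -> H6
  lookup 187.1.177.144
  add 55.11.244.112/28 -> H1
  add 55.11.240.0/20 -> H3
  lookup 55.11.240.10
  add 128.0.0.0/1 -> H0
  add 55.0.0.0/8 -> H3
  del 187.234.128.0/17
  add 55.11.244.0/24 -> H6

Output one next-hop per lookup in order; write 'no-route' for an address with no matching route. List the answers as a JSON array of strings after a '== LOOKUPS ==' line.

Process each operation:
  add 187.234.224.0/21 -> H2 at depth 21
  add 55.11.240.0/20 -> H0 at depth 20
  ? 55.11.245.11  path d0:-→d1:-→d2:-→d3:-→d4:-→d5:-→d6:-→d7:-→d8:-→d9:-→d10:-→d11:-→d12:-→d13:-→d14:-→d15:-→d16:-→d17:-→d18:-→d19:-→d20:H0  best=H0
  add 0.0.0.0/0 -> H0 at depth 0
  del 55.11.240.0/20 (clear depth 20)
  add 187.0.0.0/8 -> H6 at depth 8
  add 55.11.0.0/16 -> H2 at depth 16
  ? 63.76.93.200  path d0:H0→d1:-→d2:-→d3:-→d4:-  best=H0
  add 187.234.128.0/17 -> H5 at depth 17
  ? 55.11.0.35  path d0:H0→d1:-→d2:-→d3:-→d4:-→d5:-→d6:-→d7:-→d8:-→d9:-→d10:-→d11:-→d12:-→d13:-→d14:-→d15:-→d16:H2  best=H2
  add 187.234.229.128/28 -> H6 at depth 28
  ? 187.1.177.144  path d0:H0→d1:-→d2:-→d3:-→d4:-→d5:-→d6:-→d7:-→d8:H6  best=H6
  add 55.11.244.112/28 -> H1 at depth 28
  add 55.11.240.0/20 -> H3 at depth 20
  ? 55.11.240.10  path d0:H0→d1:-→d2:-→d3:-→d4:-→d5:-→d6:-→d7:-→d8:-→d9:-→d10:-→d11:-→d12:-→d13:-→d14:-→d15:-→d16:H2→d17:-→d18:-→d19:-→d20:H3→d21:-  best=H3
  add 128.0.0.0/1 -> H0 at depth 1
  add 55.0.0.0/8 -> H3 at depth 8
  del 187.234.128.0/17 (clear depth 17)
  add 55.11.244.0/24 -> H6 at depth 24

== LOOKUPS ==
["H0","H0","H2","H6","H3"]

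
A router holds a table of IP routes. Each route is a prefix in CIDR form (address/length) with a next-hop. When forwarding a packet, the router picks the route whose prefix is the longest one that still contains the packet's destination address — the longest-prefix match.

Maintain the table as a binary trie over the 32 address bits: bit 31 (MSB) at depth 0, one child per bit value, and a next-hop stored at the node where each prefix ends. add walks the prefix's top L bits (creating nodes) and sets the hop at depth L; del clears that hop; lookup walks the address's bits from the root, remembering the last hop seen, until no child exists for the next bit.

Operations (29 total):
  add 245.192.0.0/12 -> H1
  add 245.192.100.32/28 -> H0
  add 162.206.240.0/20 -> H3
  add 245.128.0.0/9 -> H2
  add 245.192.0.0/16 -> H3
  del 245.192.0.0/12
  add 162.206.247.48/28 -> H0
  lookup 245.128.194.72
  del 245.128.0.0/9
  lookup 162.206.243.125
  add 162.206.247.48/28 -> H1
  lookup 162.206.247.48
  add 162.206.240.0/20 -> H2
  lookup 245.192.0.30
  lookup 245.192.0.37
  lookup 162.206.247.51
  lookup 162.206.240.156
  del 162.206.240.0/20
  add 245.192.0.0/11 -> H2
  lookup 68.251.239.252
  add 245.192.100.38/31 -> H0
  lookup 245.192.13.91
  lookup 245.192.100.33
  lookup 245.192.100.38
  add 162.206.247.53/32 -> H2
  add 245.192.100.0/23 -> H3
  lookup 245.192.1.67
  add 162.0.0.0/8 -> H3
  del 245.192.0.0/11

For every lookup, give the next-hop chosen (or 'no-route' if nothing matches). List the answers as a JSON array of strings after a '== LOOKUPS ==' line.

Process each operation:
  add 245.192.0.0/12 -> H1 at depth 12
  add 245.192.100.32/28 -> H0 at depth 28
  add 162.206.240.0/20 -> H3 at depth 20
  add 245.128.0.0/9 -> H2 at depth 9
  add 245.192.0.0/16 -> H3 at depth 16
  - 245.192.0.0/12 clear@12
  add 162.206.247.48/28 -> H0 at depth 28
  ? 245.128.194.72  path d0:-→d1:-→d2:-→d3:-→d4:-→d5:-→d6:-→d7:-→d8:-→d9:H2  best=H2
  - 245.128.0.0/9 clear@9
  ? 162.206.243.125  path d0:-→d1:-→d2:-→d3:-→d4:-→d5:-→d6:-→d7:-→d8:-→d9:-→d10:-→d11:-→d12:-→d13:-→d14:-→d15:-→d16:-→d17:-→d18:-→d19:-→d20:H3→d21:-  best=H3
  add 162.206.247.48/28 -> H1 at depth 28
  ? 162.206.247.48  path d0:-→d1:-→d2:-→d3:-→d4:-→d5:-→d6:-→d7:-→d8:-→d9:-→d10:-→d11:-→d12:-→d13:-→d14:-→d15:-→d16:-→d17:-→d18:-→d19:-→d20:H3→d21:-→d22:-→d23:-→d24:-→d25:-→d26:-→d27:-→d28:H1  best=H1
  add 162.206.240.0/20 -> H2 at depth 20
  ? 245.192.0.30  path d0:-→d1:-→d2:-→d3:-→d4:-→d5:-→d6:-→d7:-→d8:-→d9:-→d10:-→d11:-→d12:-→d13:-→d14:-→d15:-→d16:H3→d17:-  best=H3
  ? 245.192.0.37  path d0:-→d1:-→d2:-→d3:-→d4:-→d5:-→d6:-→d7:-→d8:-→d9:-→d10:-→d11:-→d12:-→d13:-→d14:-→d15:-→d16:H3→d17:-  best=H3
  ? 162.206.247.51  path d0:-→d1:-→d2:-→d3:-→d4:-→d5:-→d6:-→d7:-→d8:-→d9:-→d10:-→d11:-→d12:-→d13:-→d14:-→d15:-→d16:-→d17:-→d18:-→d19:-→d20:H2→d21:-→d22:-→d23:-→d24:-→d25:-→d26:-→d27:-→d28:H1  best=H1
  ? 162.206.240.156  path d0:-→d1:-→d2:-→d3:-→d4:-→d5:-→d6:-→d7:-→d8:-→d9:-→d10:-→d11:-→d12:-→d13:-→d14:-→d15:-→d16:-→d17:-→d18:-→d19:-→d20:H2→d21:-  best=H2
  - 162.206.240.0/20 clear@20
  add 245.192.0.0/11 -> H2 at depth 11
  ? 68.251.239.252  path d0:-  best=no-route
  add 245.192.100.38/31 -> H0 at depth 31
  ? 245.192.13.91  path d0:-→d1:-→d2:-→d3:-→d4:-→d5:-→d6:-→d7:-→d8:-→d9:-→d10:-→d11:H2→d12:-→d13:-→d14:-→d15:-→d16:H3→d17:-  best=H3
  ? 245.192.100.33  path d0:-→d1:-→d2:-→d3:-→d4:-→d5:-→d6:-→d7:-→d8:-→d9:-→d10:-→d11:H2→d12:-→d13:-→d14:-→d15:-→d16:H3→d17:-→d18:-→d19:-→d20:-→d21:-→d22:-→d23:-→d24:-→d25:-→d26:-→d27:-→d28:H0→d29:-  best=H0
  ? 245.192.100.38  path d0:-→d1:-→d2:-→d3:-→d4:-→d5:-→d6:-→d7:-→d8:-→d9:-→d10:-→d11:H2→d12:-→d13:-→d14:-→d15:-→d16:H3→d17:-→d18:-→d19:-→d20:-→d21:-→d22:-→d23:-→d24:-→d25:-→d26:-→d27:-→d28:H0→d29:-→d30:-→d31:H0  best=H0
  add 162.206.247.53/32 -> H2 at depth 32
  add 245.192.100.0/23 -> H3 at depth 23
  ? 245.192.1.67  path d0:-→d1:-→d2:-→d3:-→d4:-→d5:-→d6:-→d7:-→d8:-→d9:-→d10:-→d11:H2→d12:-→d13:-→d14:-→d15:-→d16:H3→d17:-  best=H3
  add 162.0.0.0/8 -> H3 at depth 8
  - 245.192.0.0/11 clear@11

== LOOKUPS ==
["H2","H3","H1","H3","H3","H1","H2","no-route","H3","H0","H0","H3"]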